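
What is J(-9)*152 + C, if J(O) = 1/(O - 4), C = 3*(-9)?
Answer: -503/13 ≈ -38.692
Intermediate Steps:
C = -27
J(O) = 1/(-4 + O)
J(-9)*152 + C = 152/(-4 - 9) - 27 = 152/(-13) - 27 = -1/13*152 - 27 = -152/13 - 27 = -503/13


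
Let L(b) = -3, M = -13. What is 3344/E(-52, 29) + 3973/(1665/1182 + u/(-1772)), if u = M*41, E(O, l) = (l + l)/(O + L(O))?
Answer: -14654971532/17305199 ≈ -846.85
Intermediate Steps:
E(O, l) = 2*l/(-3 + O) (E(O, l) = (l + l)/(O - 3) = (2*l)/(-3 + O) = 2*l/(-3 + O))
u = -533 (u = -13*41 = -533)
3344/E(-52, 29) + 3973/(1665/1182 + u/(-1772)) = 3344/((2*29/(-3 - 52))) + 3973/(1665/1182 - 533/(-1772)) = 3344/((2*29/(-55))) + 3973/(1665*(1/1182) - 533*(-1/1772)) = 3344/((2*29*(-1/55))) + 3973/(555/394 + 533/1772) = 3344/(-58/55) + 3973/(596731/349084) = 3344*(-55/58) + 3973*(349084/596731) = -91960/29 + 1386910732/596731 = -14654971532/17305199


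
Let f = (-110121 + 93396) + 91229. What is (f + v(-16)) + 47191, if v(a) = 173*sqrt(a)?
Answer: 121695 + 692*I ≈ 1.217e+5 + 692.0*I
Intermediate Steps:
f = 74504 (f = -16725 + 91229 = 74504)
(f + v(-16)) + 47191 = (74504 + 173*sqrt(-16)) + 47191 = (74504 + 173*(4*I)) + 47191 = (74504 + 692*I) + 47191 = 121695 + 692*I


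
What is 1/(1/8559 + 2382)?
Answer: 8559/20387539 ≈ 0.00041982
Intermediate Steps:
1/(1/8559 + 2382) = 1/(20387539/8559) = 8559/20387539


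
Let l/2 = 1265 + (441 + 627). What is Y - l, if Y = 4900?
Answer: 234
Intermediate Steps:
l = 4666 (l = 2*(1265 + (441 + 627)) = 2*(1265 + 1068) = 2*2333 = 4666)
Y - l = 4900 - 1*4666 = 4900 - 4666 = 234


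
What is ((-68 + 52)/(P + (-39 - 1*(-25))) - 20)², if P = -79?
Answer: 3400336/8649 ≈ 393.15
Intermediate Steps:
((-68 + 52)/(P + (-39 - 1*(-25))) - 20)² = ((-68 + 52)/(-79 + (-39 - 1*(-25))) - 20)² = (-16/(-79 + (-39 + 25)) - 20)² = (-16/(-79 - 14) - 20)² = (-16/(-93) - 20)² = (-16*(-1/93) - 20)² = (16/93 - 20)² = (-1844/93)² = 3400336/8649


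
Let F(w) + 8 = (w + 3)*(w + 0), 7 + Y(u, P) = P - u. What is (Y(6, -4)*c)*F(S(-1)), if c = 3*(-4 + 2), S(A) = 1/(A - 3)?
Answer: -7089/8 ≈ -886.13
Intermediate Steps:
Y(u, P) = -7 + P - u (Y(u, P) = -7 + (P - u) = -7 + P - u)
S(A) = 1/(-3 + A)
c = -6 (c = 3*(-2) = -6)
F(w) = -8 + w*(3 + w) (F(w) = -8 + (w + 3)*(w + 0) = -8 + (3 + w)*w = -8 + w*(3 + w))
(Y(6, -4)*c)*F(S(-1)) = ((-7 - 4 - 1*6)*(-6))*(-8 + (1/(-3 - 1))² + 3/(-3 - 1)) = ((-7 - 4 - 6)*(-6))*(-8 + (1/(-4))² + 3/(-4)) = (-17*(-6))*(-8 + (-¼)² + 3*(-¼)) = 102*(-8 + 1/16 - ¾) = 102*(-139/16) = -7089/8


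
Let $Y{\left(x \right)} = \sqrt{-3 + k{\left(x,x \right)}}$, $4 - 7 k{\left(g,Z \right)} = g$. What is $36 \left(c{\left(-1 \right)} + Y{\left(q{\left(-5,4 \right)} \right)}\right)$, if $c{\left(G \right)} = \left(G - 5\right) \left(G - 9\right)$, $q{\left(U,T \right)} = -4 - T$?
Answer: $2160 + \frac{108 i \sqrt{7}}{7} \approx 2160.0 + 40.82 i$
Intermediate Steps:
$k{\left(g,Z \right)} = \frac{4}{7} - \frac{g}{7}$
$Y{\left(x \right)} = \sqrt{- \frac{17}{7} - \frac{x}{7}}$ ($Y{\left(x \right)} = \sqrt{-3 - \left(- \frac{4}{7} + \frac{x}{7}\right)} = \sqrt{- \frac{17}{7} - \frac{x}{7}}$)
$c{\left(G \right)} = \left(-9 + G\right) \left(-5 + G\right)$ ($c{\left(G \right)} = \left(-5 + G\right) \left(-9 + G\right) = \left(-9 + G\right) \left(-5 + G\right)$)
$36 \left(c{\left(-1 \right)} + Y{\left(q{\left(-5,4 \right)} \right)}\right) = 36 \left(\left(45 + \left(-1\right)^{2} - -14\right) + \frac{\sqrt{-119 - 7 \left(-4 - 4\right)}}{7}\right) = 36 \left(\left(45 + 1 + 14\right) + \frac{\sqrt{-119 - 7 \left(-4 - 4\right)}}{7}\right) = 36 \left(60 + \frac{\sqrt{-119 - -56}}{7}\right) = 36 \left(60 + \frac{\sqrt{-119 + 56}}{7}\right) = 36 \left(60 + \frac{\sqrt{-63}}{7}\right) = 36 \left(60 + \frac{3 i \sqrt{7}}{7}\right) = 2160 + \frac{108 i \sqrt{7}}{7}$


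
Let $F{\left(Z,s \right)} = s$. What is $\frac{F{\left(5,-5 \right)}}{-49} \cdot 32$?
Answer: $\frac{160}{49} \approx 3.2653$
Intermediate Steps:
$\frac{F{\left(5,-5 \right)}}{-49} \cdot 32 = \frac{1}{-49} \left(-5\right) 32 = \left(- \frac{1}{49}\right) \left(-5\right) 32 = \frac{5}{49} \cdot 32 = \frac{160}{49}$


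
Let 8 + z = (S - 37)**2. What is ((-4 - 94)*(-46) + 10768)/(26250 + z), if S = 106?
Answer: 15276/31003 ≈ 0.49273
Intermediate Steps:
z = 4753 (z = -8 + (106 - 37)**2 = -8 + 69**2 = -8 + 4761 = 4753)
((-4 - 94)*(-46) + 10768)/(26250 + z) = ((-4 - 94)*(-46) + 10768)/(26250 + 4753) = (-98*(-46) + 10768)/31003 = (4508 + 10768)*(1/31003) = 15276*(1/31003) = 15276/31003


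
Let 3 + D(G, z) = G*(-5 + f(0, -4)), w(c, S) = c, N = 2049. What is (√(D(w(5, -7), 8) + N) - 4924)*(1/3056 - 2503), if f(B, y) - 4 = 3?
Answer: 9416124577/764 - 7649167*√514/1528 ≈ 1.2211e+7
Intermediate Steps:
f(B, y) = 7 (f(B, y) = 4 + 3 = 7)
D(G, z) = -3 + 2*G (D(G, z) = -3 + G*(-5 + 7) = -3 + G*2 = -3 + 2*G)
(√(D(w(5, -7), 8) + N) - 4924)*(1/3056 - 2503) = (√((-3 + 2*5) + 2049) - 4924)*(1/3056 - 2503) = (√((-3 + 10) + 2049) - 4924)*(1/3056 - 2503) = (√(7 + 2049) - 4924)*(-7649167/3056) = (√2056 - 4924)*(-7649167/3056) = (2*√514 - 4924)*(-7649167/3056) = (-4924 + 2*√514)*(-7649167/3056) = 9416124577/764 - 7649167*√514/1528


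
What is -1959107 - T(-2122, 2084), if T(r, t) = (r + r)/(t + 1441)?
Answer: -6905847931/3525 ≈ -1.9591e+6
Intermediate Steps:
T(r, t) = 2*r/(1441 + t) (T(r, t) = (2*r)/(1441 + t) = 2*r/(1441 + t))
-1959107 - T(-2122, 2084) = -1959107 - 2*(-2122)/(1441 + 2084) = -1959107 - 2*(-2122)/3525 = -1959107 - 1*(-4244/3525) = -1959107 + 4244/3525 = -6905847931/3525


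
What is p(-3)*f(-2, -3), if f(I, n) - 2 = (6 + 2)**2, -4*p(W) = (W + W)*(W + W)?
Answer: -594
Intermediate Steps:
p(W) = -W**2 (p(W) = -(W + W)*(W + W)/4 = -2*W*2*W/4 = -W**2)
f(I, n) = 66 (f(I, n) = 2 + (6 + 2)**2 = 2 + 8**2 = 2 + 64 = 66)
p(-3)*f(-2, -3) = -1*(-3)**2*66 = -1*9*66 = -9*66 = -594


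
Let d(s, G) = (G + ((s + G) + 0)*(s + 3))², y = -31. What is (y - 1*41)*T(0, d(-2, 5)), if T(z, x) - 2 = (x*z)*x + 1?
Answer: -216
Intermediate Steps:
d(s, G) = (G + (3 + s)*(G + s))² (d(s, G) = (G + ((G + s) + 0)*(3 + s))² = (G + (G + s)*(3 + s))² = (G + (3 + s)*(G + s))²)
T(z, x) = 3 + z*x² (T(z, x) = 2 + ((x*z)*x + 1) = 2 + (z*x² + 1) = 2 + (1 + z*x²) = 3 + z*x²)
(y - 1*41)*T(0, d(-2, 5)) = (-31 - 1*41)*(3 + 0*(((-2)² + 3*(-2) + 4*5 + 5*(-2))²)²) = (-31 - 41)*(3 + 0*((4 - 6 + 20 - 10)²)²) = -72*(3 + 0*(8²)²) = -72*(3 + 0*64²) = -72*(3 + 0*4096) = -72*(3 + 0) = -72*3 = -216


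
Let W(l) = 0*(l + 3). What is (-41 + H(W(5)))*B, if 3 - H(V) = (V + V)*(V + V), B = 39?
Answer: -1482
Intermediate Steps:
W(l) = 0 (W(l) = 0*(3 + l) = 0)
H(V) = 3 - 4*V**2 (H(V) = 3 - (V + V)*(V + V) = 3 - 2*V*2*V = 3 - 4*V**2)
(-41 + H(W(5)))*B = (-41 + (3 - 4*0**2))*39 = (-41 + (3 - 4*0))*39 = (-41 + (3 + 0))*39 = (-41 + 3)*39 = -38*39 = -1482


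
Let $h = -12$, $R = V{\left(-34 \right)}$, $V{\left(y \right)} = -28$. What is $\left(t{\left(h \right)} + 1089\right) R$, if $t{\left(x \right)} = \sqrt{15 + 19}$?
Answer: $-30492 - 28 \sqrt{34} \approx -30655.0$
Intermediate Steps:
$R = -28$
$t{\left(x \right)} = \sqrt{34}$
$\left(t{\left(h \right)} + 1089\right) R = \left(\sqrt{34} + 1089\right) \left(-28\right) = \left(1089 + \sqrt{34}\right) \left(-28\right) = -30492 - 28 \sqrt{34}$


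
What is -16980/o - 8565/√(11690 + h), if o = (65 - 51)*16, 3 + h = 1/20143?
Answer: -4245/56 - 2855*√4741888647606/78470414 ≈ -155.03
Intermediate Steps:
h = -60428/20143 (h = -3 + 1/20143 = -60428/20143 ≈ -3.0000)
o = 224 (o = 14*16 = 224)
-16980/o - 8565/√(11690 + h) = -16980/224 - 8565/√(11690 - 60428/20143) = -16980*1/224 - 8565*√4741888647606/235411242 = -4245/56 - 8565*√4741888647606/235411242 = -4245/56 - 2855*√4741888647606/78470414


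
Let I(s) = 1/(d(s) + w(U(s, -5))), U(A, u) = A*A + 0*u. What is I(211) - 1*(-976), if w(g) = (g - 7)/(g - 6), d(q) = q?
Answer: 9210731219/9437179 ≈ 976.00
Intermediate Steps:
U(A, u) = A**2 (U(A, u) = A**2 + 0 = A**2)
w(g) = (-7 + g)/(-6 + g)
I(s) = 1/(s + (-7 + s**2)/(-6 + s**2))
I(211) - 1*(-976) = (-6 + 211**2)/(-7 + 211**2 + 211*(-6 + 211**2)) - 1*(-976) = (-6 + 44521)/(-7 + 44521 + 211*(-6 + 44521)) + 976 = 44515/(-7 + 44521 + 211*44515) + 976 = 44515/(-7 + 44521 + 9392665) + 976 = 44515/9437179 + 976 = 9210731219/9437179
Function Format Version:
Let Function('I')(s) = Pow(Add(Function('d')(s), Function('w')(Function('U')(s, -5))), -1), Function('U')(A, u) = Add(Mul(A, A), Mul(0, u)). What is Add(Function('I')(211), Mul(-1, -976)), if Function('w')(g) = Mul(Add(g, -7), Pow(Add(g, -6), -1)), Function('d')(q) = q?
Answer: Rational(9210731219, 9437179) ≈ 976.00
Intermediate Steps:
Function('U')(A, u) = Pow(A, 2) (Function('U')(A, u) = Add(Pow(A, 2), 0) = Pow(A, 2))
Function('w')(g) = Mul(Pow(Add(-6, g), -1), Add(-7, g)) (Function('w')(g) = Mul(Add(-7, g), Pow(Add(-6, g), -1)) = Mul(Pow(Add(-6, g), -1), Add(-7, g)))
Function('I')(s) = Pow(Add(s, Mul(Pow(Add(-6, Pow(s, 2)), -1), Add(-7, Pow(s, 2)))), -1)
Add(Function('I')(211), Mul(-1, -976)) = Add(Mul(Pow(Add(-7, Pow(211, 2), Mul(211, Add(-6, Pow(211, 2)))), -1), Add(-6, Pow(211, 2))), Mul(-1, -976)) = Add(Mul(Pow(Add(-7, 44521, Mul(211, Add(-6, 44521))), -1), Add(-6, 44521)), 976) = Add(Mul(Pow(Add(-7, 44521, Mul(211, 44515)), -1), 44515), 976) = Add(Mul(Pow(Add(-7, 44521, 9392665), -1), 44515), 976) = Add(Mul(Pow(9437179, -1), 44515), 976) = Add(Mul(Rational(1, 9437179), 44515), 976) = Add(Rational(44515, 9437179), 976) = Rational(9210731219, 9437179)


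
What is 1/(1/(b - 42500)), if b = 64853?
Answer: 22353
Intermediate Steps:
1/(1/(b - 42500)) = 1/(1/(64853 - 42500)) = 1/(1/22353) = 22353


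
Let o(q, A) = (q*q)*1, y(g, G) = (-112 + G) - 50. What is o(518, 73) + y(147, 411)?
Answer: 268573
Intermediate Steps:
y(g, G) = -162 + G
o(q, A) = q² (o(q, A) = q²*1 = q²)
o(518, 73) + y(147, 411) = 518² + (-162 + 411) = 268324 + 249 = 268573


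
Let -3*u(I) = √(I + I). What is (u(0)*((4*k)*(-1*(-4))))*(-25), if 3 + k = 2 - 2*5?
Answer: 0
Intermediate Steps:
k = -11 (k = -3 + (2 - 2*5) = -3 + (2 - 10) = -3 - 8 = -11)
u(I) = -√2*√I/3 (u(I) = -√(I + I)/3 = -√2*√I/3)
(u(0)*((4*k)*(-1*(-4))))*(-25) = ((-√2*√0/3)*((4*(-11))*(-1*(-4))))*(-25) = ((-⅓*√2*0)*(-44*4))*(-25) = (0*(-176))*(-25) = 0*(-25) = 0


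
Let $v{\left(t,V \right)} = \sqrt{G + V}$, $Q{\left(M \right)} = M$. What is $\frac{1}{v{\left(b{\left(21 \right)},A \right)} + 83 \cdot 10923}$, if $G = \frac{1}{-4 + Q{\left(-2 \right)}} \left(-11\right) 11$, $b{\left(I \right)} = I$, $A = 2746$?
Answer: $\frac{5439654}{4931639256689} - \frac{\sqrt{99582}}{4931639256689} \approx 1.1029 \cdot 10^{-6}$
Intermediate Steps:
$G = \frac{121}{6}$ ($G = \frac{1}{-4 - 2} \left(-11\right) 11 = \frac{1}{-6} \left(-11\right) 11 = \left(- \frac{1}{6}\right) \left(-11\right) 11 = \frac{11}{6} \cdot 11 = \frac{121}{6} \approx 20.167$)
$v{\left(t,V \right)} = \sqrt{\frac{121}{6} + V}$
$\frac{1}{v{\left(b{\left(21 \right)},A \right)} + 83 \cdot 10923} = \frac{1}{\frac{\sqrt{726 + 36 \cdot 2746}}{6} + 83 \cdot 10923} = \frac{1}{\frac{\sqrt{726 + 98856}}{6} + 906609} = \frac{1}{\frac{\sqrt{99582}}{6} + 906609} = \frac{1}{906609 + \frac{\sqrt{99582}}{6}}$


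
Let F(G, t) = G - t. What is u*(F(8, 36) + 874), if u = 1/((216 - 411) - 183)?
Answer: -47/21 ≈ -2.2381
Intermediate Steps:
u = -1/378 (u = 1/(-195 - 183) = 1/(-378) = -1/378 ≈ -0.0026455)
u*(F(8, 36) + 874) = -((8 - 1*36) + 874)/378 = -((8 - 36) + 874)/378 = -(-28 + 874)/378 = -1/378*846 = -47/21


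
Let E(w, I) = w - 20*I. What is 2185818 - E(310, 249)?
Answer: 2190488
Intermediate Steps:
2185818 - E(310, 249) = 2185818 - (310 - 20*249) = 2185818 - (310 - 4980) = 2185818 - 1*(-4670) = 2185818 + 4670 = 2190488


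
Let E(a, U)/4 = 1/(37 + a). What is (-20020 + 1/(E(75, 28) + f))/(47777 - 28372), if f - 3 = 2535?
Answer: -1422721272/1379016325 ≈ -1.0317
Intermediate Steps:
E(a, U) = 4/(37 + a)
f = 2538 (f = 3 + 2535 = 2538)
(-20020 + 1/(E(75, 28) + f))/(47777 - 28372) = (-20020 + 1/(4/(37 + 75) + 2538))/(47777 - 28372) = (-20020 + 1/(4/112 + 2538))/19405 = (-20020 + 1/(4*(1/112) + 2538))*(1/19405) = (-20020 + 1/(1/28 + 2538))*(1/19405) = (-20020 + 1/(71065/28))*(1/19405) = (-20020 + 28/71065)*(1/19405) = -1422721272/71065*1/19405 = -1422721272/1379016325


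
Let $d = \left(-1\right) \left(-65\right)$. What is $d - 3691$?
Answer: $-3626$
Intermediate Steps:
$d = 65$
$d - 3691 = 65 - 3691 = -3626$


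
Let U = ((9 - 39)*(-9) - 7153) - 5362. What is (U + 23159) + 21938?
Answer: 32852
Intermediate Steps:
U = -12245 (U = (-30*(-9) - 7153) - 5362 = (270 - 7153) - 5362 = -6883 - 5362 = -12245)
(U + 23159) + 21938 = (-12245 + 23159) + 21938 = 10914 + 21938 = 32852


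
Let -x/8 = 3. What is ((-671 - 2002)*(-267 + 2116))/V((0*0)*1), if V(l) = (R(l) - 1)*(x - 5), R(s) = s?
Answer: -4942377/29 ≈ -1.7043e+5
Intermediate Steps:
x = -24 (x = -8*3 = -24)
V(l) = 29 - 29*l (V(l) = (l - 1)*(-24 - 5) = (-1 + l)*(-29) = 29 - 29*l)
((-671 - 2002)*(-267 + 2116))/V((0*0)*1) = ((-671 - 2002)*(-267 + 2116))/(29 - 29*0*0) = (-2673*1849)/(29 - 0) = -4942377/(29 - 29*0) = -4942377/(29 + 0) = -4942377/29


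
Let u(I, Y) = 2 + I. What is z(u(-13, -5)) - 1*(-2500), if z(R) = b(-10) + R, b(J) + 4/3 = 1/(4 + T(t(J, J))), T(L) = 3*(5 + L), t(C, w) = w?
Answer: 82090/33 ≈ 2487.6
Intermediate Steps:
T(L) = 15 + 3*L
b(J) = -4/3 + 1/(19 + 3*J) (b(J) = -4/3 + 1/(4 + (15 + 3*J)) = -4/3 + 1/(19 + 3*J))
z(R) = -47/33 + R (z(R) = (-73 - 12*(-10))/(3*(19 + 3*(-10))) + R = (-73 + 120)/(3*(19 - 30)) + R = (1/3)*47/(-11) + R = (1/3)*(-1/11)*47 + R = -47/33 + R)
z(u(-13, -5)) - 1*(-2500) = (-47/33 + (2 - 13)) - 1*(-2500) = (-47/33 - 11) + 2500 = -410/33 + 2500 = 82090/33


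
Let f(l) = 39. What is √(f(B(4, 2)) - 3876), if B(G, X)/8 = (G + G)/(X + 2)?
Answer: I*√3837 ≈ 61.944*I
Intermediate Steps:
B(G, X) = 16*G/(2 + X) (B(G, X) = 8*((G + G)/(X + 2)) = 8*((2*G)/(2 + X)) = 8*(2*G/(2 + X)) = 16*G/(2 + X))
√(f(B(4, 2)) - 3876) = √(39 - 3876) = √(-3837) = I*√3837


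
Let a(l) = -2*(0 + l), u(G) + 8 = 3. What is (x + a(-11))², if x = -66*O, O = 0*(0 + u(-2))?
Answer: 484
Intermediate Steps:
u(G) = -5 (u(G) = -8 + 3 = -5)
O = 0 (O = 0*(0 - 5) = 0*(-5) = 0)
x = 0 (x = -66*0 = 0)
a(l) = -2*l
(x + a(-11))² = (0 - 2*(-11))² = (0 + 22)² = 22² = 484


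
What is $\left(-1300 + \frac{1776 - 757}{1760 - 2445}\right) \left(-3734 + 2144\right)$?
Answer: $\frac{283503042}{137} \approx 2.0694 \cdot 10^{6}$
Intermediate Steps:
$\left(-1300 + \frac{1776 - 757}{1760 - 2445}\right) \left(-3734 + 2144\right) = \left(-1300 + \frac{1019}{-685}\right) \left(-1590\right) = \left(-1300 + 1019 \left(- \frac{1}{685}\right)\right) \left(-1590\right) = \left(-1300 - \frac{1019}{685}\right) \left(-1590\right) = \left(- \frac{891519}{685}\right) \left(-1590\right) = \frac{283503042}{137}$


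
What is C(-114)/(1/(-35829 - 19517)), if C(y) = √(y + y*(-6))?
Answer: -55346*√570 ≈ -1.3214e+6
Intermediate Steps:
C(y) = √5*√(-y) (C(y) = √(y - 6*y) = √(-5*y) = √5*√(-y))
C(-114)/(1/(-35829 - 19517)) = (√5*√(-1*(-114)))/(1/(-35829 - 19517)) = (√5*√114)/(1/(-55346)) = √570/(-1/55346) = √570*(-55346) = -55346*√570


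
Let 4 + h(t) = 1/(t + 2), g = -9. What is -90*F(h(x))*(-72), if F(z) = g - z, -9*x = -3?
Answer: -246240/7 ≈ -35177.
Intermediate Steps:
x = 1/3 (x = -1/9*(-3) = 1/3 ≈ 0.33333)
h(t) = -4 + 1/(2 + t) (h(t) = -4 + 1/(t + 2) = -4 + 1/(2 + t))
F(z) = -9 - z
-90*F(h(x))*(-72) = -90*(-9 - (-7 - 4*1/3)/(2 + 1/3))*(-72) = -90*(-9 - (-7 - 4/3)/7/3)*(-72) = -90*(-9 - 3*(-25)/(7*3))*(-72) = -90*(-9 - 1*(-25/7))*(-72) = -90*(-9 + 25/7)*(-72) = -90*(-38/7)*(-72) = (3420/7)*(-72) = -246240/7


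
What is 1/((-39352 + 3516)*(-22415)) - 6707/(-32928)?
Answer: 1346872819627/6612468754080 ≈ 0.20369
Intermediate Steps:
1/((-39352 + 3516)*(-22415)) - 6707/(-32928) = -1/22415/(-35836) - 6707*(-1/32928) = -1/35836*(-1/22415) + 6707/32928 = 1/803263940 + 6707/32928 = 1346872819627/6612468754080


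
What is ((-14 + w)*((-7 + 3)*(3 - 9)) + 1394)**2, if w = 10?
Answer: 1684804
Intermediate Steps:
((-14 + w)*((-7 + 3)*(3 - 9)) + 1394)**2 = ((-14 + 10)*((-7 + 3)*(3 - 9)) + 1394)**2 = (-(-16)*(-6) + 1394)**2 = (-4*24 + 1394)**2 = (-96 + 1394)**2 = 1298**2 = 1684804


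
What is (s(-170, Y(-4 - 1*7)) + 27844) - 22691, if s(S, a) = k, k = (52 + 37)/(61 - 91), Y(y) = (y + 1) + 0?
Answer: 154501/30 ≈ 5150.0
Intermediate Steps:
Y(y) = 1 + y (Y(y) = (1 + y) + 0 = 1 + y)
k = -89/30 (k = 89/(-30) = 89*(-1/30) = -89/30 ≈ -2.9667)
s(S, a) = -89/30
(s(-170, Y(-4 - 1*7)) + 27844) - 22691 = (-89/30 + 27844) - 22691 = 835231/30 - 22691 = 154501/30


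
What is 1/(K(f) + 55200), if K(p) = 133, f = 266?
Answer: 1/55333 ≈ 1.8072e-5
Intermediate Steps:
1/(K(f) + 55200) = 1/(133 + 55200) = 1/55333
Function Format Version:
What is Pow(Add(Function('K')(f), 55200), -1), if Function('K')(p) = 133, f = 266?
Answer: Rational(1, 55333) ≈ 1.8072e-5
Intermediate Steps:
Pow(Add(Function('K')(f), 55200), -1) = Pow(Add(133, 55200), -1) = Pow(55333, -1) = Rational(1, 55333)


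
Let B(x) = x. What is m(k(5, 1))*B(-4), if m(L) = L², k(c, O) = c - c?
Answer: 0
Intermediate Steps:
k(c, O) = 0
m(k(5, 1))*B(-4) = 0²*(-4) = 0*(-4) = 0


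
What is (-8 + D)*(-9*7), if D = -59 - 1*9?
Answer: 4788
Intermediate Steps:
D = -68 (D = -59 - 9 = -68)
(-8 + D)*(-9*7) = (-8 - 68)*(-9*7) = -76*(-63) = 4788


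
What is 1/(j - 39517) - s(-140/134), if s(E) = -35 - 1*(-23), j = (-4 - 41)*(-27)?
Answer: 459623/38302 ≈ 12.000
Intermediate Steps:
j = 1215 (j = -45*(-27) = 1215)
s(E) = -12 (s(E) = -35 + 23 = -12)
1/(j - 39517) - s(-140/134) = 1/(1215 - 39517) - 1*(-12) = 1/(-38302) + 12 = -1/38302 + 12 = 459623/38302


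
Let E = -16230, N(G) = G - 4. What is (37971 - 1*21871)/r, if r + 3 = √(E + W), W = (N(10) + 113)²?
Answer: -24150/1039 - 8050*I*√2069/1039 ≈ -23.243 - 352.42*I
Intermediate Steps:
N(G) = -4 + G
W = 14161 (W = ((-4 + 10) + 113)² = (6 + 113)² = 119² = 14161)
r = -3 + I*√2069 (r = -3 + √(-16230 + 14161) = -3 + √(-2069) = -3 + I*√2069 ≈ -3.0 + 45.486*I)
(37971 - 1*21871)/r = (37971 - 1*21871)/(-3 + I*√2069) = (37971 - 21871)/(-3 + I*√2069) = 16100/(-3 + I*√2069)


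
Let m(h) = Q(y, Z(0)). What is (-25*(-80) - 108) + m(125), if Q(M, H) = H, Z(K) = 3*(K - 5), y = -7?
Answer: 1877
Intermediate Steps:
Z(K) = -15 + 3*K (Z(K) = 3*(-5 + K) = -15 + 3*K)
m(h) = -15 (m(h) = -15 + 3*0 = -15 + 0 = -15)
(-25*(-80) - 108) + m(125) = (-25*(-80) - 108) - 15 = (2000 - 108) - 15 = 1892 - 15 = 1877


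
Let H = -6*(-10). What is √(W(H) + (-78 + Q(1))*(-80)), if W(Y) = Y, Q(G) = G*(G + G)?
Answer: 2*√1535 ≈ 78.358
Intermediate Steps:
Q(G) = 2*G² (Q(G) = G*(2*G) = 2*G²)
H = 60
√(W(H) + (-78 + Q(1))*(-80)) = √(60 + (-78 + 2*1²)*(-80)) = √(60 + (-78 + 2*1)*(-80)) = √(60 + (-78 + 2)*(-80)) = √(60 - 76*(-80)) = √(60 + 6080) = √6140 = 2*√1535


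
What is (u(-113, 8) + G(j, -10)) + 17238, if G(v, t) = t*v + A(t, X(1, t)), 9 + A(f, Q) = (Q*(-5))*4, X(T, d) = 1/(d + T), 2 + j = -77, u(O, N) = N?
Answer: 162263/9 ≈ 18029.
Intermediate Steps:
j = -79 (j = -2 - 77 = -79)
X(T, d) = 1/(T + d)
A(f, Q) = -9 - 20*Q (A(f, Q) = -9 + (Q*(-5))*4 = -9 - 5*Q*4 = -9 - 20*Q)
G(v, t) = -9 - 20/(1 + t) + t*v (G(v, t) = t*v + (-9 - 20/(1 + t)) = -9 - 20/(1 + t) + t*v)
(u(-113, 8) + G(j, -10)) + 17238 = (8 + (-20 + (1 - 10)*(-9 - 10*(-79)))/(1 - 10)) + 17238 = (8 + (-20 - 9*(-9 + 790))/(-9)) + 17238 = (8 - (-20 - 9*781)/9) + 17238 = (8 - (-20 - 7029)/9) + 17238 = (8 - ⅑*(-7049)) + 17238 = (8 + 7049/9) + 17238 = 7121/9 + 17238 = 162263/9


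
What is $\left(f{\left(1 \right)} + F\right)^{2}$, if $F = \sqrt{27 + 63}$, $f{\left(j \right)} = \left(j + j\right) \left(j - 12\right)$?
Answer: $574 - 132 \sqrt{10} \approx 156.58$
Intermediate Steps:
$f{\left(j \right)} = 2 j \left(-12 + j\right)$
$F = 3 \sqrt{10}$ ($F = \sqrt{90} = 3 \sqrt{10} \approx 9.4868$)
$\left(f{\left(1 \right)} + F\right)^{2} = \left(2 \cdot 1 \left(-12 + 1\right) + 3 \sqrt{10}\right)^{2} = \left(2 \cdot 1 \left(-11\right) + 3 \sqrt{10}\right)^{2} = \left(-22 + 3 \sqrt{10}\right)^{2}$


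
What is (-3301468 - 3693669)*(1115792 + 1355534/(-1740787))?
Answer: -13587038297740979490/1740787 ≈ -7.8051e+12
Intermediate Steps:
(-3301468 - 3693669)*(1115792 + 1355534/(-1740787)) = -6995137*(1115792 + 1355534*(-1/1740787)) = -6995137*(1115792 - 1355534/1740787) = -6995137*1942354852770/1740787 = -13587038297740979490/1740787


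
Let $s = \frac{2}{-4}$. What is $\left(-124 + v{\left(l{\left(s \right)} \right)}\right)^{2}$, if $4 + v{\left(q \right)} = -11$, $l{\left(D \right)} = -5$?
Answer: $19321$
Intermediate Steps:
$s = - \frac{1}{2}$ ($s = 2 \left(- \frac{1}{4}\right) = - \frac{1}{2} \approx -0.5$)
$v{\left(q \right)} = -15$ ($v{\left(q \right)} = -4 - 11 = -15$)
$\left(-124 + v{\left(l{\left(s \right)} \right)}\right)^{2} = \left(-124 - 15\right)^{2} = \left(-139\right)^{2} = 19321$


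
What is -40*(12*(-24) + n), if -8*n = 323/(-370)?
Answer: 852157/74 ≈ 11516.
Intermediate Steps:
n = 323/2960 (n = -323/(8*(-370)) = -323*(-1)/(8*370) = -⅛*(-323/370) = 323/2960 ≈ 0.10912)
-40*(12*(-24) + n) = -40*(12*(-24) + 323/2960) = -40*(-288 + 323/2960) = -40*(-852157/2960) = 852157/74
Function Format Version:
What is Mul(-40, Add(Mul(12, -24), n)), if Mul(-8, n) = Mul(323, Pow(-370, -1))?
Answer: Rational(852157, 74) ≈ 11516.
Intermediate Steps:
n = Rational(323, 2960) (n = Mul(Rational(-1, 8), Mul(323, Pow(-370, -1))) = Mul(Rational(-1, 8), Mul(323, Rational(-1, 370))) = Mul(Rational(-1, 8), Rational(-323, 370)) = Rational(323, 2960) ≈ 0.10912)
Mul(-40, Add(Mul(12, -24), n)) = Mul(-40, Add(Mul(12, -24), Rational(323, 2960))) = Mul(-40, Add(-288, Rational(323, 2960))) = Mul(-40, Rational(-852157, 2960)) = Rational(852157, 74)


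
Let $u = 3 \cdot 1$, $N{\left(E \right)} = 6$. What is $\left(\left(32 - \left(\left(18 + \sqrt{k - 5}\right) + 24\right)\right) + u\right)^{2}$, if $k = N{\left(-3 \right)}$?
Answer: $64$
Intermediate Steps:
$k = 6$
$u = 3$
$\left(\left(32 - \left(\left(18 + \sqrt{k - 5}\right) + 24\right)\right) + u\right)^{2} = \left(\left(32 - \left(\left(18 + \sqrt{6 - 5}\right) + 24\right)\right) + 3\right)^{2} = \left(\left(32 - \left(\left(18 + \sqrt{1}\right) + 24\right)\right) + 3\right)^{2} = \left(\left(32 - \left(\left(18 + 1\right) + 24\right)\right) + 3\right)^{2} = \left(\left(32 - \left(19 + 24\right)\right) + 3\right)^{2} = \left(\left(32 - 43\right) + 3\right)^{2} = \left(-11 + 3\right)^{2} = \left(-8\right)^{2} = 64$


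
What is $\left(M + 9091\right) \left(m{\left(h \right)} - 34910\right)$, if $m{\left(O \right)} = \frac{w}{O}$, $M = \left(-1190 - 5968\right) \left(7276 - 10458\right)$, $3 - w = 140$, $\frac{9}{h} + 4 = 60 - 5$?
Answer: $- \frac{2439429993973}{3} \approx -8.1314 \cdot 10^{11}$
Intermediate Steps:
$h = \frac{3}{17}$ ($h = \frac{9}{-4 + \left(60 - 5\right)} = \frac{9}{-4 + 55} = \frac{9}{51} = 9 \cdot \frac{1}{51} = \frac{3}{17} \approx 0.17647$)
$w = -137$ ($w = 3 - 140 = -137$)
$M = 22776756$ ($M = \left(-7158\right) \left(-3182\right) = 22776756$)
$m{\left(O \right)} = - \frac{137}{O}$
$\left(M + 9091\right) \left(m{\left(h \right)} - 34910\right) = \left(22776756 + 9091\right) \left(- \frac{137}{\frac{3}{17}} - 34910\right) = 22785847 \left(\left(-137\right) \frac{17}{3} - 34910\right) = 22785847 \left(- \frac{2329}{3} - 34910\right) = 22785847 \left(- \frac{107059}{3}\right) = - \frac{2439429993973}{3}$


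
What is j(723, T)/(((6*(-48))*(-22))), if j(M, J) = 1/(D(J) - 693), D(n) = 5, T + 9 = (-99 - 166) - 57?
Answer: -1/4359168 ≈ -2.2940e-7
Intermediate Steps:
T = -331 (T = -9 + ((-99 - 166) - 57) = -9 + (-265 - 57) = -9 - 322 = -331)
j(M, J) = -1/688 (j(M, J) = 1/(5 - 693) = 1/(-688) = -1/688)
j(723, T)/(((6*(-48))*(-22))) = -1/(688*((6*(-48))*(-22))) = -1/(688*((-288*(-22)))) = -1/688/6336 = -1/688*1/6336 = -1/4359168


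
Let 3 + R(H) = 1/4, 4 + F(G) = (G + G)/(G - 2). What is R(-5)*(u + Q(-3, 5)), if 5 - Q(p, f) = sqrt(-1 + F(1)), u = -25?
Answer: 55 + 11*I*sqrt(7)/4 ≈ 55.0 + 7.2758*I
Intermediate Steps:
F(G) = -4 + 2*G/(-2 + G) (F(G) = -4 + (G + G)/(G - 2) = -4 + (2*G)/(-2 + G) = -4 + 2*G/(-2 + G))
Q(p, f) = 5 - I*sqrt(7) (Q(p, f) = 5 - sqrt(-1 + 2*(4 - 1*1)/(-2 + 1)) = 5 - sqrt(-1 + 2*(4 - 1)/(-1)) = 5 - sqrt(-1 + 2*(-1)*3) = 5 - sqrt(-1 - 6) = 5 - sqrt(-7) = 5 - I*sqrt(7))
R(H) = -11/4 (R(H) = -3 + 1/4 = -11/4)
R(-5)*(u + Q(-3, 5)) = -11*(-25 + (5 - I*sqrt(7)))/4 = -11*(-20 - I*sqrt(7))/4 = 55 + 11*I*sqrt(7)/4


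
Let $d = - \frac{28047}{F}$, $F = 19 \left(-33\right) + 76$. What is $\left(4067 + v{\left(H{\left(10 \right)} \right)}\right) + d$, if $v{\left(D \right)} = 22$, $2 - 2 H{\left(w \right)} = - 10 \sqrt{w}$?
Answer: $\frac{2281086}{551} \approx 4139.9$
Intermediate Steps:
$H{\left(w \right)} = 1 + 5 \sqrt{w}$ ($H{\left(w \right)} = 1 - \frac{\left(-10\right) \sqrt{w}}{2} = 1 + 5 \sqrt{w}$)
$F = -551$ ($F = -627 + 76 = -551$)
$d = \frac{28047}{551}$ ($d = - \frac{28047}{-551} = \left(-28047\right) \left(- \frac{1}{551}\right) = \frac{28047}{551} \approx 50.902$)
$\left(4067 + v{\left(H{\left(10 \right)} \right)}\right) + d = \left(4067 + 22\right) + \frac{28047}{551} = 4089 + \frac{28047}{551} = \frac{2281086}{551}$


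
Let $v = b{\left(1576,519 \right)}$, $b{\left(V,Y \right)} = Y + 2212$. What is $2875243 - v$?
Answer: $2872512$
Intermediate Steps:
$b{\left(V,Y \right)} = 2212 + Y$
$v = 2731$ ($v = 2212 + 519 = 2731$)
$2875243 - v = 2875243 - 2731 = 2872512$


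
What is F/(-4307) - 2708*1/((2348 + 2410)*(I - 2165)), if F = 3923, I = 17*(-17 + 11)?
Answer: -21151664461/23228482251 ≈ -0.91059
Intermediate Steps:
I = -102 (I = 17*(-6) = -102)
F/(-4307) - 2708*1/((2348 + 2410)*(I - 2165)) = 3923/(-4307) - 2708*1/((-102 - 2165)*(2348 + 2410)) = 3923*(-1/4307) - 2708/(4758*(-2267)) = -3923/4307 - 2708/(-10786386) = -3923/4307 - 2708*(-1/10786386) = -3923/4307 + 1354/5393193 = -21151664461/23228482251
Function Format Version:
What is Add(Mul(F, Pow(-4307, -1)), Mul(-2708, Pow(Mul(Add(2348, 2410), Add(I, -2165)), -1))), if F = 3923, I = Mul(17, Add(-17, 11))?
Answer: Rational(-21151664461, 23228482251) ≈ -0.91059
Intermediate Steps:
I = -102 (I = Mul(17, -6) = -102)
Add(Mul(F, Pow(-4307, -1)), Mul(-2708, Pow(Mul(Add(2348, 2410), Add(I, -2165)), -1))) = Add(Mul(3923, Pow(-4307, -1)), Mul(-2708, Pow(Mul(Add(2348, 2410), Add(-102, -2165)), -1))) = Add(Mul(3923, Rational(-1, 4307)), Mul(-2708, Pow(Mul(4758, -2267), -1))) = Add(Rational(-3923, 4307), Mul(-2708, Pow(-10786386, -1))) = Add(Rational(-3923, 4307), Mul(-2708, Rational(-1, 10786386))) = Add(Rational(-3923, 4307), Rational(1354, 5393193)) = Rational(-21151664461, 23228482251)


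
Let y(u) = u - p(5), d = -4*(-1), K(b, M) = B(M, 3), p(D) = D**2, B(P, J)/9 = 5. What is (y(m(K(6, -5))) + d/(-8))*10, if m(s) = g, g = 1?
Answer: -245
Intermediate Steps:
B(P, J) = 45 (B(P, J) = 9*5 = 45)
K(b, M) = 45
m(s) = 1
d = 4
y(u) = -25 + u (y(u) = u - 1*5**2 = u - 1*25 = u - 25 = -25 + u)
(y(m(K(6, -5))) + d/(-8))*10 = ((-25 + 1) + 4/(-8))*10 = (-24 + 4*(-1/8))*10 = (-24 - 1/2)*10 = -49/2*10 = -245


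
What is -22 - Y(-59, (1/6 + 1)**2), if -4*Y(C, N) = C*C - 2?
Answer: 3391/4 ≈ 847.75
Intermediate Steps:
Y(C, N) = 1/2 - C**2/4 (Y(C, N) = -(C*C - 2)/4 = -(C**2 - 2)/4 = -(-2 + C**2)/4 = 1/2 - C**2/4)
-22 - Y(-59, (1/6 + 1)**2) = -22 - (1/2 - 1/4*(-59)**2) = -22 - (1/2 - 1/4*3481) = -22 - (1/2 - 3481/4) = -22 - 1*(-3479/4) = -22 + 3479/4 = 3391/4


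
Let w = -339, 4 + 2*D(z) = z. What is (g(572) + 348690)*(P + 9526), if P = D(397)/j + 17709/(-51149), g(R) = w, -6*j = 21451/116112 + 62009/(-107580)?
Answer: 91063152658840910106315/20852980258481 ≈ 4.3669e+9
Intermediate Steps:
D(z) = -2 + z/2
j = 407690869/6245664480 (j = -(21451/116112 + 62009/(-107580))/6 = -(21451*(1/116112) + 62009*(-1/107580))/6 = -(21451/116112 - 62009/107580)/6 = -1/6*(-407690869/1040944080) = 407690869/6245664480 ≈ 0.065276)
g(R) = -339
P = 62766570476198559/20852980258481 (P = (-2 + (1/2)*397)/(407690869/6245664480) + 17709/(-51149) = (-2 + 397/2)*(6245664480/407690869) + 17709*(-1/51149) = (393/2)*(6245664480/407690869) - 17709/51149 = 1227273070320/407690869 - 17709/51149 = 62766570476198559/20852980258481 ≈ 3010.0)
(g(572) + 348690)*(P + 9526) = (-339 + 348690)*(62766570476198559/20852980258481 + 9526) = 348351*(261412060418488565/20852980258481) = 91063152658840910106315/20852980258481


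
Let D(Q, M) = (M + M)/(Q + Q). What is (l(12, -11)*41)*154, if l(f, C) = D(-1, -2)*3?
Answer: 37884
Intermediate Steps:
D(Q, M) = M/Q (D(Q, M) = (2*M)/((2*Q)) = (2*M)*(1/(2*Q)) = M/Q)
l(f, C) = 6 (l(f, C) = -2/(-1)*3 = -2*(-1)*3 = 2*3 = 6)
(l(12, -11)*41)*154 = (6*41)*154 = 246*154 = 37884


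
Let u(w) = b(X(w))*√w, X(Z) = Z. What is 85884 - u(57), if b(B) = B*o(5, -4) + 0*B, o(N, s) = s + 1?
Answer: 85884 + 171*√57 ≈ 87175.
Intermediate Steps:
o(N, s) = 1 + s
b(B) = -3*B (b(B) = B*(1 - 4) + 0*B = B*(-3) + 0 = -3*B + 0 = -3*B)
u(w) = -3*w^(3/2) (u(w) = (-3*w)*√w = -3*w^(3/2))
85884 - u(57) = 85884 - (-3)*57^(3/2) = 85884 - (-3)*57*√57 = 85884 - (-171)*√57 = 85884 + 171*√57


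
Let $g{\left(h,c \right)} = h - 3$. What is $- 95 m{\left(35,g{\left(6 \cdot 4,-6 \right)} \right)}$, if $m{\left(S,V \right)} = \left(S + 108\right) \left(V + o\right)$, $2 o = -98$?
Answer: $380380$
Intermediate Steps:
$g{\left(h,c \right)} = -3 + h$ ($g{\left(h,c \right)} = h - 3 = -3 + h$)
$o = -49$ ($o = \frac{1}{2} \left(-98\right) = -49$)
$m{\left(S,V \right)} = \left(-49 + V\right) \left(108 + S\right)$ ($m{\left(S,V \right)} = \left(S + 108\right) \left(V - 49\right) = \left(108 + S\right) \left(-49 + V\right) = \left(-49 + V\right) \left(108 + S\right)$)
$- 95 m{\left(35,g{\left(6 \cdot 4,-6 \right)} \right)} = - 95 \left(-5292 - 1715 + 108 \left(-3 + 6 \cdot 4\right) + 35 \left(-3 + 6 \cdot 4\right)\right) = - 95 \left(-5292 - 1715 + 108 \left(-3 + 24\right) + 35 \left(-3 + 24\right)\right) = - 95 \left(-5292 - 1715 + 108 \cdot 21 + 35 \cdot 21\right) = - 95 \left(-5292 - 1715 + 2268 + 735\right) = \left(-95\right) \left(-4004\right) = 380380$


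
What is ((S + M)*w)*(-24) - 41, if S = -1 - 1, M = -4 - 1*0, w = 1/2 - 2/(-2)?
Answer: 175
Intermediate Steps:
w = 3/2 (w = 1*(1/2) - 2*(-1/2) = 1/2 + 1 = 3/2 ≈ 1.5000)
M = -4 (M = -4 + 0 = -4)
S = -2
((S + M)*w)*(-24) - 41 = ((-2 - 4)*(3/2))*(-24) - 41 = -6*3/2*(-24) - 41 = -9*(-24) - 41 = 216 - 41 = 175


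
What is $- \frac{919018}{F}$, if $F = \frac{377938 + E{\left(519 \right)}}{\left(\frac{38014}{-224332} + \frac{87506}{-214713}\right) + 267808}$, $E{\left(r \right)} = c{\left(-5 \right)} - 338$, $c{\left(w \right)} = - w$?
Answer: $- \frac{2963713408565869882993}{4547024698736295} \approx -6.5179 \cdot 10^{5}$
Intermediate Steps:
$E{\left(r \right)} = -333$ ($E{\left(r \right)} = \left(-1\right) \left(-5\right) - 338 = 5 - 338 = -333$)
$F = \frac{9094049397472590}{6449739632011277}$ ($F = \frac{377938 - 333}{\left(\frac{38014}{-224332} + \frac{87506}{-214713}\right) + 267808} = \frac{377605}{\left(38014 \left(- \frac{1}{224332}\right) + 87506 \left(- \frac{1}{214713}\right)\right) + 267808} = \frac{377605}{\left(- \frac{19007}{112166} - \frac{87506}{214713}\right) + 267808} = \frac{377605}{- \frac{13896247987}{24083498358} + 267808} = \frac{377605}{\frac{6449739632011277}{24083498358}} = 377605 \cdot \frac{24083498358}{6449739632011277} = \frac{9094049397472590}{6449739632011277} \approx 1.41$)
$- \frac{919018}{F} = - \frac{919018}{\frac{9094049397472590}{6449739632011277}} = \left(-919018\right) \frac{6449739632011277}{9094049397472590} = - \frac{2963713408565869882993}{4547024698736295}$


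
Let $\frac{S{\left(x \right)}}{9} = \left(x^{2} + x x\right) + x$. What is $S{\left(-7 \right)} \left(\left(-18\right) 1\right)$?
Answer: $-14742$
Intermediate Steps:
$S{\left(x \right)} = 9 x + 18 x^{2}$ ($S{\left(x \right)} = 9 \left(\left(x^{2} + x x\right) + x\right) = 9 \left(\left(x^{2} + x^{2}\right) + x\right) = 9 \left(2 x^{2} + x\right) = 9 \left(x + 2 x^{2}\right) = 9 x + 18 x^{2}$)
$S{\left(-7 \right)} \left(\left(-18\right) 1\right) = 9 \left(-7\right) \left(1 + 2 \left(-7\right)\right) \left(\left(-18\right) 1\right) = 9 \left(-7\right) \left(1 - 14\right) \left(-18\right) = 9 \left(-7\right) \left(-13\right) \left(-18\right) = 819 \left(-18\right) = -14742$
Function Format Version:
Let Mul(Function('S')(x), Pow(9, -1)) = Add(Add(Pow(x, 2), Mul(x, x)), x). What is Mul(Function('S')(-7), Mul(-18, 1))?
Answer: -14742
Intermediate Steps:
Function('S')(x) = Add(Mul(9, x), Mul(18, Pow(x, 2))) (Function('S')(x) = Mul(9, Add(Add(Pow(x, 2), Mul(x, x)), x)) = Mul(9, Add(Add(Pow(x, 2), Pow(x, 2)), x)) = Mul(9, Add(Mul(2, Pow(x, 2)), x)) = Mul(9, Add(x, Mul(2, Pow(x, 2)))) = Add(Mul(9, x), Mul(18, Pow(x, 2))))
Mul(Function('S')(-7), Mul(-18, 1)) = Mul(Mul(9, -7, Add(1, Mul(2, -7))), Mul(-18, 1)) = Mul(Mul(9, -7, Add(1, -14)), -18) = Mul(Mul(9, -7, -13), -18) = Mul(819, -18) = -14742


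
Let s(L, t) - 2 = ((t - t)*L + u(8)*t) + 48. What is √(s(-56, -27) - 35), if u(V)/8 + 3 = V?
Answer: I*√1065 ≈ 32.634*I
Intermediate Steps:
u(V) = -24 + 8*V
s(L, t) = 50 + 40*t (s(L, t) = 2 + (((t - t)*L + (-24 + 8*8)*t) + 48) = 2 + ((0*L + (-24 + 64)*t) + 48) = 2 + ((0 + 40*t) + 48) = 2 + (40*t + 48) = 2 + (48 + 40*t) = 50 + 40*t)
√(s(-56, -27) - 35) = √((50 + 40*(-27)) - 35) = √((50 - 1080) - 35) = √(-1030 - 35) = √(-1065) = I*√1065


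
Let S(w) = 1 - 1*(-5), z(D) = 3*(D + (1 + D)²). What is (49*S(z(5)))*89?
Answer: 26166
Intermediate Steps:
z(D) = 3*D + 3*(1 + D)²
S(w) = 6 (S(w) = 1 + 5 = 6)
(49*S(z(5)))*89 = (49*6)*89 = 294*89 = 26166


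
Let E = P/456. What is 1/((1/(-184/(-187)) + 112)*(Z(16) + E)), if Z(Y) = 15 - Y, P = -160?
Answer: -10488/1601215 ≈ -0.0065500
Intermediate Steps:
E = -20/57 (E = -160/456 = -160*1/456 = -20/57 ≈ -0.35088)
1/((1/(-184/(-187)) + 112)*(Z(16) + E)) = 1/((1/(-184/(-187)) + 112)*((15 - 1*16) - 20/57)) = 1/((1/(-184*(-1/187)) + 112)*((15 - 16) - 20/57)) = 1/((1/(184/187) + 112)*(-1 - 20/57)) = 1/((187/184 + 112)*(-77/57)) = 1/((20795/184)*(-77/57)) = 1/(-1601215/10488) = -10488/1601215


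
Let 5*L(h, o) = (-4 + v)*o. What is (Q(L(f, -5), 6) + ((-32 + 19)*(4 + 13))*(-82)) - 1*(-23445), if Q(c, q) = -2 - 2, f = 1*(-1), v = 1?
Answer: 41563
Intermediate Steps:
f = -1
L(h, o) = -3*o/5 (L(h, o) = ((-4 + 1)*o)/5 = (-3*o)/5 = -3*o/5)
Q(c, q) = -4
(Q(L(f, -5), 6) + ((-32 + 19)*(4 + 13))*(-82)) - 1*(-23445) = (-4 + ((-32 + 19)*(4 + 13))*(-82)) - 1*(-23445) = (-4 - 13*17*(-82)) + 23445 = (-4 - 221*(-82)) + 23445 = (-4 + 18122) + 23445 = 18118 + 23445 = 41563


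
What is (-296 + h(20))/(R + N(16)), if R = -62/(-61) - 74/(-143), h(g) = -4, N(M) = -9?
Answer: 872300/21709 ≈ 40.182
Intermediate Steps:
R = 13380/8723 (R = -62*(-1/61) - 74*(-1/143) = 62/61 + 74/143 = 13380/8723 ≈ 1.5339)
(-296 + h(20))/(R + N(16)) = (-296 - 4)/(13380/8723 - 9) = -300/(-65127/8723) = -300*(-8723/65127) = 872300/21709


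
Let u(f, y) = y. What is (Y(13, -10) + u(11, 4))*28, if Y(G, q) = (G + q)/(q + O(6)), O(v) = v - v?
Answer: 518/5 ≈ 103.60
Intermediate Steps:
O(v) = 0
Y(G, q) = (G + q)/q (Y(G, q) = (G + q)/(q + 0) = (G + q)/q)
(Y(13, -10) + u(11, 4))*28 = ((13 - 10)/(-10) + 4)*28 = (-1/10*3 + 4)*28 = (-3/10 + 4)*28 = (37/10)*28 = 518/5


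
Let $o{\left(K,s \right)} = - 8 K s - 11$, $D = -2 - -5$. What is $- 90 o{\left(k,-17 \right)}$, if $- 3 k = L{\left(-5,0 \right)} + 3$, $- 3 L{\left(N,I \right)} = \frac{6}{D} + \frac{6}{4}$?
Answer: $8470$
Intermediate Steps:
$D = 3$ ($D = -2 + 5 = 3$)
$L{\left(N,I \right)} = - \frac{7}{6}$ ($L{\left(N,I \right)} = - \frac{\frac{6}{3} + \frac{6}{4}}{3} = - \frac{6 \cdot \frac{1}{3} + 6 \cdot \frac{1}{4}}{3} = - \frac{2 + \frac{3}{2}}{3} = \left(- \frac{1}{3}\right) \frac{7}{2} = - \frac{7}{6}$)
$k = - \frac{11}{18}$ ($k = - \frac{- \frac{7}{6} + 3}{3} = \left(- \frac{1}{3}\right) \frac{11}{6} = - \frac{11}{18} \approx -0.61111$)
$o{\left(K,s \right)} = -11 - 8 K s$ ($o{\left(K,s \right)} = - 8 K s - 11 = -11 - 8 K s$)
$- 90 o{\left(k,-17 \right)} = - 90 \left(-11 - \left(- \frac{44}{9}\right) \left(-17\right)\right) = - 90 \left(-11 - \frac{748}{9}\right) = \left(-90\right) \left(- \frac{847}{9}\right) = 8470$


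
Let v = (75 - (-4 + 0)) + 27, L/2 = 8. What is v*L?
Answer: 1696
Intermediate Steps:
L = 16 (L = 2*8 = 16)
v = 106 (v = (75 - 1*(-4)) + 27 = (75 + 4) + 27 = 79 + 27 = 106)
v*L = 106*16 = 1696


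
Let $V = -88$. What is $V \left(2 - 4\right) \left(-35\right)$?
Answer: $-6160$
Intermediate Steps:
$V \left(2 - 4\right) \left(-35\right) = - 88 \left(2 - 4\right) \left(-35\right) = \left(-88\right) \left(-2\right) \left(-35\right) = 176 \left(-35\right) = -6160$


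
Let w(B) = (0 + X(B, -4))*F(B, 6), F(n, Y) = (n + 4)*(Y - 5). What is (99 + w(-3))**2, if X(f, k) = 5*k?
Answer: 6241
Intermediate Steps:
F(n, Y) = (-5 + Y)*(4 + n) (F(n, Y) = (4 + n)*(-5 + Y) = (-5 + Y)*(4 + n))
w(B) = -80 - 20*B (w(B) = (0 + 5*(-4))*(-20 - 5*B + 4*6 + 6*B) = (0 - 20)*(-20 - 5*B + 24 + 6*B) = -20*(4 + B) = -80 - 20*B)
(99 + w(-3))**2 = (99 + (-80 - 20*(-3)))**2 = (99 + (-80 + 60))**2 = (99 - 20)**2 = 79**2 = 6241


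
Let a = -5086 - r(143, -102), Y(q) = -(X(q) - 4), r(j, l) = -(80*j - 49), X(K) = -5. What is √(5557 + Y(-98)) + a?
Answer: 6305 + 11*√46 ≈ 6379.6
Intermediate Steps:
r(j, l) = 49 - 80*j (r(j, l) = -(-49 + 80*j) = 49 - 80*j)
Y(q) = 9 (Y(q) = -(-5 - 4) = -1*(-9) = 9)
a = 6305 (a = -5086 - (49 - 80*143) = -5086 - (49 - 11440) = -5086 - 1*(-11391) = -5086 + 11391 = 6305)
√(5557 + Y(-98)) + a = √(5557 + 9) + 6305 = √5566 + 6305 = 11*√46 + 6305 = 6305 + 11*√46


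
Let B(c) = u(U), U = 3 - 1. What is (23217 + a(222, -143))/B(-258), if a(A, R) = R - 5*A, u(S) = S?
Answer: 10982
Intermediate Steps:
U = 2
B(c) = 2
(23217 + a(222, -143))/B(-258) = (23217 + (-143 - 5*222))/2 = (23217 + (-143 - 1110))*(½) = (23217 - 1253)*(½) = 21964*(½) = 10982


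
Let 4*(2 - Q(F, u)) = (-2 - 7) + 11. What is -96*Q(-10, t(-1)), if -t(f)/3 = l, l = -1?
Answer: -144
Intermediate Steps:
t(f) = 3 (t(f) = -3*(-1) = 3)
Q(F, u) = 3/2 (Q(F, u) = 2 - ((-2 - 7) + 11)/4 = 2 - (-9 + 11)/4 = 2 - 1/4*2 = 2 - 1/2 = 3/2)
-96*Q(-10, t(-1)) = -96*3/2 = -1*144 = -144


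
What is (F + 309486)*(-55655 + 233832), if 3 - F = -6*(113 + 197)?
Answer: 55475230773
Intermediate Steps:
F = 1863 (F = 3 - (-6)*(113 + 197) = 3 - (-6)*310 = 3 - 1*(-1860) = 3 + 1860 = 1863)
(F + 309486)*(-55655 + 233832) = (1863 + 309486)*(-55655 + 233832) = 311349*178177 = 55475230773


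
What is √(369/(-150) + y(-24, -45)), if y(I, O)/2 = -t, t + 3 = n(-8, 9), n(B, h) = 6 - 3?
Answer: I*√246/10 ≈ 1.5684*I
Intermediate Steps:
n(B, h) = 3
t = 0 (t = -3 + 3 = 0)
y(I, O) = 0 (y(I, O) = 2*(-1*0) = 2*0 = 0)
√(369/(-150) + y(-24, -45)) = √(369/(-150) + 0) = √(369*(-1/150) + 0) = √(-123/50 + 0) = √(-123/50) = I*√246/10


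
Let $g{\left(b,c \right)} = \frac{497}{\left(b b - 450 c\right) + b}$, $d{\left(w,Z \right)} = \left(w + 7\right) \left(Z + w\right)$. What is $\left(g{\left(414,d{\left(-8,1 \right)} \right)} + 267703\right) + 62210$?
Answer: $\frac{55643127077}{168660} \approx 3.2991 \cdot 10^{5}$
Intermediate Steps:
$d{\left(w,Z \right)} = \left(7 + w\right) \left(Z + w\right)$
$g{\left(b,c \right)} = \frac{497}{b + b^{2} - 450 c}$ ($g{\left(b,c \right)} = \frac{497}{\left(b^{2} - 450 c\right) + b} = \frac{497}{b + b^{2} - 450 c}$)
$\left(g{\left(414,d{\left(-8,1 \right)} \right)} + 267703\right) + 62210 = \left(\frac{497}{414 + 414^{2} - 450 \left(\left(-8\right)^{2} + 7 \cdot 1 + 7 \left(-8\right) + 1 \left(-8\right)\right)} + 267703\right) + 62210 = \left(\frac{497}{414 + 171396 - 450 \left(64 + 7 - 56 - 8\right)} + 267703\right) + 62210 = \left(\frac{497}{414 + 171396 - 3150} + 267703\right) + 62210 = \left(\frac{497}{168660} + 267703\right) + 62210 = \frac{45150788477}{168660} + 62210 = \frac{55643127077}{168660}$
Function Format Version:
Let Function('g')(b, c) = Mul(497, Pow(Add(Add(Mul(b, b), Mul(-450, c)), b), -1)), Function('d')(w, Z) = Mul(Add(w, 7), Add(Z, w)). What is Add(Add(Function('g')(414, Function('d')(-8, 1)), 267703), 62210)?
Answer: Rational(55643127077, 168660) ≈ 3.2991e+5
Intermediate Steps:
Function('d')(w, Z) = Mul(Add(7, w), Add(Z, w))
Function('g')(b, c) = Mul(497, Pow(Add(b, Pow(b, 2), Mul(-450, c)), -1)) (Function('g')(b, c) = Mul(497, Pow(Add(Add(Pow(b, 2), Mul(-450, c)), b), -1)) = Mul(497, Pow(Add(b, Pow(b, 2), Mul(-450, c)), -1)))
Add(Add(Function('g')(414, Function('d')(-8, 1)), 267703), 62210) = Add(Add(Mul(497, Pow(Add(414, Pow(414, 2), Mul(-450, Add(Pow(-8, 2), Mul(7, 1), Mul(7, -8), Mul(1, -8)))), -1)), 267703), 62210) = Add(Add(Mul(497, Pow(Add(414, 171396, Mul(-450, Add(64, 7, -56, -8))), -1)), 267703), 62210) = Add(Add(Mul(497, Pow(Add(414, 171396, Mul(-450, 7)), -1)), 267703), 62210) = Add(Add(Mul(497, Pow(Add(414, 171396, -3150), -1)), 267703), 62210) = Add(Add(Mul(497, Pow(168660, -1)), 267703), 62210) = Add(Add(Mul(497, Rational(1, 168660)), 267703), 62210) = Add(Add(Rational(497, 168660), 267703), 62210) = Add(Rational(45150788477, 168660), 62210) = Rational(55643127077, 168660)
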